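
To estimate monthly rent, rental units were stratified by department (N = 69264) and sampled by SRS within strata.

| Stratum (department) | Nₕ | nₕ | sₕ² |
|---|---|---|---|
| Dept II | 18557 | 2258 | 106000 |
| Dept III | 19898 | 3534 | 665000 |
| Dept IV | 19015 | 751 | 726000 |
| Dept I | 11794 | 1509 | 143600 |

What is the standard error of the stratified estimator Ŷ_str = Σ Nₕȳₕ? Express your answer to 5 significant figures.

Var(Ŷ_str) = Σₕ Nₕ²(1 − fₕ)sₕ²/nₕ.
Dept II: 18557²·(1 − 2258/18557)·106000/2258 = 1.4198768 × 10^10.
Dept III: 19898²·(1 − 3534/19898)·665000/3534 = 6.1270863 × 10^10.
Dept IV: 19015²·(1 − 751/19015)·726000/751 = 3.3572904 × 10^11.
Dept I: 11794²·(1 − 1509/11794)·143600/1509 = 1.1543317 × 10^10.
Sum = 4.2274199 × 10^11.
SE = √(4.2274199 × 10^11) = 650190.

650190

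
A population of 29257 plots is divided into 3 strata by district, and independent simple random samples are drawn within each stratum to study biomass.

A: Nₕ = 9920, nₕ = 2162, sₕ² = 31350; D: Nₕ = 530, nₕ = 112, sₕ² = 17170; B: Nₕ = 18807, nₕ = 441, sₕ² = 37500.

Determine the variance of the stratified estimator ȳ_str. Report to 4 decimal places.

35.6571

Var(ȳ_str) = Σₕ Wₕ²(1 − fₕ)sₕ²/nₕ with Wₕ = Nₕ/N, N = 29257.
A: Wₕ = 0.33906416; term = 0.33906416²·(1 − 0.21794355)·31350/2162 = 1.3037182.
D: Wₕ = 0.01811532; term = 0.01811532²·(1 − 0.21132075)·17170/112 = 0.039677549.
B: Wₕ = 0.64282052; term = 0.64282052²·(1 − 0.02344872)·37500/441 = 34.313672.
Sum = 35.657068.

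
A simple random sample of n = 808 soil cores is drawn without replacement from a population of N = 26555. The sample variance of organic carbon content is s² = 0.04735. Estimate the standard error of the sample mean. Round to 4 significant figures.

0.007538

Under SRS without replacement, Var(ȳ) = (1 − f)·s²/n with f = n/N = 808/26555 = 0.03042741.
Var(ȳ) = (1 − 0.03042741)·0.04735/808 = 0.96957259·5.8601485 × 10^-5 = 5.6818393 × 10^-5.
SE(ȳ) = √(5.6818393 × 10^-5) = 0.007538.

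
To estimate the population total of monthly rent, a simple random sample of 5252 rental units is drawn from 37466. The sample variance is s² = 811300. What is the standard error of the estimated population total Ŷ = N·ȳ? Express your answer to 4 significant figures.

431800

Var(Ŷ) = N²·Var(ȳ) = N²·(1 − n/N)·s²/n.
f = 5252/37466 = 0.14018043; Var(ȳ) = 0.85981957·811300/5252 = 132.82019.
Var(Ŷ) = 37466² · 132.82019 = 1.8643985 × 10^11.
SE(Ŷ) = √(1.8643985 × 10^11) = 431800.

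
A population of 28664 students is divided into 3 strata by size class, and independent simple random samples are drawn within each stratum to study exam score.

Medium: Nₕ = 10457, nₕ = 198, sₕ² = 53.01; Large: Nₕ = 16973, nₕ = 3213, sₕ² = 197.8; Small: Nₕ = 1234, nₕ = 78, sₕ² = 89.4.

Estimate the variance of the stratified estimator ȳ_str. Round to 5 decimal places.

0.05445

Var(ȳ_str) = Σₕ Wₕ²(1 − fₕ)sₕ²/nₕ with Wₕ = Nₕ/N, N = 28664.
Medium: Wₕ = 0.36481301; term = 0.36481301²·(1 − 0.01893468)·53.01/198 = 0.034956759.
Large: Wₕ = 0.59213648; term = 0.59213648²·(1 − 0.18930065)·197.8/3213 = 0.017499233.
Small: Wₕ = 0.04305052; term = 0.04305052²·(1 − 0.06320908)·89.4/78 = 0.0019899507.
Sum = 0.054445943.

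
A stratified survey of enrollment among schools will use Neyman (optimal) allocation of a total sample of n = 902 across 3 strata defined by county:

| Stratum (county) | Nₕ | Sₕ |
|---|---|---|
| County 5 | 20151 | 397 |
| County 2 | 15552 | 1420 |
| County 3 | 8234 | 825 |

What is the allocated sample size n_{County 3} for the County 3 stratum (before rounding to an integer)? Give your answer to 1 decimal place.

166.2

Neyman allocation: nₕ = n·NₕSₕ / Σⱼ NⱼSⱼ.
Σ NⱼSⱼ = 20151·397 + 15552·1420 + 8234·825 = 3.6876837 × 10^7.
n_{County 3} = 902·8234·825 / (3.6876837 × 10^7) = 166.2.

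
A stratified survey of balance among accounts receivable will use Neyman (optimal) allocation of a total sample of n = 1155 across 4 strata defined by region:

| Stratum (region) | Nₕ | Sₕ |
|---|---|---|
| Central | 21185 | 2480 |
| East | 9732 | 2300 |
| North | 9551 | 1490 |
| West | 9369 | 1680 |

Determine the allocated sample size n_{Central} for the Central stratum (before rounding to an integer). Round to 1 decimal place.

Neyman allocation: nₕ = n·NₕSₕ / Σⱼ NⱼSⱼ.
Σ NⱼSⱼ = 21185·2480 + 9732·2300 + 9551·1490 + 9369·1680 = 1.0489331 × 10^8.
n_{Central} = 1155·21185·2480 / (1.0489331 × 10^8) = 578.5.

578.5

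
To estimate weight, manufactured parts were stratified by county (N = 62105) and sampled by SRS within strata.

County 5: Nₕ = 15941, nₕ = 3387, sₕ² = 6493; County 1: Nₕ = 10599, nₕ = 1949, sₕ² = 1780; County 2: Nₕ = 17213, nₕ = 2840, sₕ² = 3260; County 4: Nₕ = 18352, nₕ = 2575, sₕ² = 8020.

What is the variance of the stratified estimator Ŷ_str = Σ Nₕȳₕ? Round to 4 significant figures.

Var(Ŷ_str) = Σₕ Nₕ²(1 − fₕ)sₕ²/nₕ.
County 5: 15941²·(1 − 3387/15941)·6493/3387 = 3.8364354 × 10^8.
County 1: 10599²·(1 − 1949/10599)·1780/1949 = 8.3731556 × 10^7.
County 2: 17213²·(1 − 2840/17213)·3260/2840 = 2.8399014 × 10^8.
County 4: 18352²·(1 − 2575/18352)·8020/2575 = 9.0178906 × 10^8.
Sum = 1.6531543 × 10^9.

1.653 × 10^9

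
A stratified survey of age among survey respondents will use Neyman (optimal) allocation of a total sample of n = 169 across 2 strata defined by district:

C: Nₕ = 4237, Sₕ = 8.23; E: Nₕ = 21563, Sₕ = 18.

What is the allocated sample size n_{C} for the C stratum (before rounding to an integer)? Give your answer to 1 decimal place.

Neyman allocation: nₕ = n·NₕSₕ / Σⱼ NⱼSⱼ.
Σ NⱼSⱼ = 4237·8.23 + 21563·18 = 423004.51.
n_{C} = 169·4237·8.23 / 423004.51 = 13.9.

13.9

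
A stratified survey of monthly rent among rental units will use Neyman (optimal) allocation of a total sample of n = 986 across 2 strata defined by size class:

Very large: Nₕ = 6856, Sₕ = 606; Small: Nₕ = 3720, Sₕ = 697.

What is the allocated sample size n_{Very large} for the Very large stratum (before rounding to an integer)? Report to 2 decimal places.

607.12

Neyman allocation: nₕ = n·NₕSₕ / Σⱼ NⱼSⱼ.
Σ NⱼSⱼ = 6856·606 + 3720·697 = 6.747576 × 10^6.
n_{Very large} = 986·6856·606 / (6.747576 × 10^6) = 607.12.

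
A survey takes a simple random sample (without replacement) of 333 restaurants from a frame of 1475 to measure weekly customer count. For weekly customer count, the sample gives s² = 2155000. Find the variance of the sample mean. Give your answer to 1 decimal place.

5010.5

Under SRS without replacement, Var(ȳ) = (1 − f)·s²/n with f = n/N = 333/1475 = 0.22576271.
Var(ȳ) = (1 − 0.22576271)·2155000/333 = 0.77423729·6471.4715 = 5010.4545.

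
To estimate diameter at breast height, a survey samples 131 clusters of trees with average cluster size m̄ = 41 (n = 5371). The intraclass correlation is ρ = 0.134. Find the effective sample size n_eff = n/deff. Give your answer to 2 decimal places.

844.50

deff = 1 + (41 − 1)·0.134 = 1 + 5.36 = 6.36.
n_eff = 5371 / 6.36 = 844.50.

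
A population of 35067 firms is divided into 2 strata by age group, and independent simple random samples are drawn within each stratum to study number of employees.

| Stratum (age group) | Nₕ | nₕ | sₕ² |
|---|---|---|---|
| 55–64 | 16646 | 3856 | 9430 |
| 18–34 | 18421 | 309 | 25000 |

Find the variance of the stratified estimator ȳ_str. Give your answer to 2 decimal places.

Var(ȳ_str) = Σₕ Wₕ²(1 − fₕ)sₕ²/nₕ with Wₕ = Nₕ/N, N = 35067.
55–64: Wₕ = 0.47469131; term = 0.47469131²·(1 − 0.23164724)·9430/3856 = 0.42340685.
18–34: Wₕ = 0.52530869; term = 0.52530869²·(1 − 0.01677433)·25000/309 = 21.951485.
Sum = 22.374892.

22.37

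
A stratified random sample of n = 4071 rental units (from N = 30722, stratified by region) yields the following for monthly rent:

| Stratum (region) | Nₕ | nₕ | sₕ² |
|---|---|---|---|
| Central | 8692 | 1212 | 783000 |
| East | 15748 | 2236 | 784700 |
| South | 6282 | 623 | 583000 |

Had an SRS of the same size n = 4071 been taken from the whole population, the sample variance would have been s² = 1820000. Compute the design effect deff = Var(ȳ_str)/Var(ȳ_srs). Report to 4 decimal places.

Var(ȳ_str) = Σ Wₕ²(1−fₕ)sₕ²/nₕ with Wₕ = Nₕ/30722:
  Central: (8692/30722)²·(1−1212/8692)·783000/1212 = 44.502201
  East: (15748/30722)²·(1−2236/15748)·784700/2236 = 79.118478
  South: (6282/30722)²·(1−623/6282)·583000/623 = 35.246757
  → Var(ȳ_str) = 158.86744.
Var(ȳ_srs) = (1 − 4071/30722)·1820000/4071 = 387.82367.
deff = 158.86744 / 387.82367 = 0.4096.

0.4096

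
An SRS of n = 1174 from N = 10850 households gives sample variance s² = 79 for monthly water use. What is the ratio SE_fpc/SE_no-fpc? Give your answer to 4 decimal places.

0.9444

f = n/N = 1174/10850 = 0.10820276.
SE_no-fpc = √(s²/n) = 0.25940569; SE_fpc = √((1−f)s²/n) = 0.24496981.
Ratio = √(1−f) = 0.94435017.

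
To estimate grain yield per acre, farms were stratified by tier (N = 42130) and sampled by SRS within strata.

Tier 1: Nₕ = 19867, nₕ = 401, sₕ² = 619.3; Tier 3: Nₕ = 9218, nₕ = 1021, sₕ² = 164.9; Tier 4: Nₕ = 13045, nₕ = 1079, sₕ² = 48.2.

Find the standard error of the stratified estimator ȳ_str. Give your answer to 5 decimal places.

Var(ȳ_str) = Σₕ Wₕ²(1 − fₕ)sₕ²/nₕ with Wₕ = Nₕ/N, N = 42130.
Tier 1: Wₕ = 0.47156421; term = 0.47156421²·(1 − 0.02018423)·619.3/401 = 0.33649824.
Tier 3: Wₕ = 0.21879896; term = 0.21879896²·(1 − 0.11076155)·164.9/1021 = 0.0068754897.
Tier 4: Wₕ = 0.30963684; term = 0.30963684²·(1 − 0.08271368)·48.2/1079 = 0.0039285814.
Sum = 0.34730231.
SE = √(0.34730231) = 0.58932.

0.58932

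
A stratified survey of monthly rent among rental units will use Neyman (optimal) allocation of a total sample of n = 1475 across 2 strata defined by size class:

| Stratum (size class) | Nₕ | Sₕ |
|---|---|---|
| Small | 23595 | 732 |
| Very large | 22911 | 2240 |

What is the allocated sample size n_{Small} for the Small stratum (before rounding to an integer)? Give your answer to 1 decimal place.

Neyman allocation: nₕ = n·NₕSₕ / Σⱼ NⱼSⱼ.
Σ NⱼSⱼ = 23595·732 + 22911·2240 = 6.859218 × 10^7.
n_{Small} = 1475·23595·732 / (6.859218 × 10^7) = 371.4.

371.4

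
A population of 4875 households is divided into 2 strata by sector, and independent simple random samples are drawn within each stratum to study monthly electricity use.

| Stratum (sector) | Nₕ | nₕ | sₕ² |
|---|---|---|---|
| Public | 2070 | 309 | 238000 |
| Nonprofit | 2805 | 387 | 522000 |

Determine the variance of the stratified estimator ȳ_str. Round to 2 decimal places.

Var(ȳ_str) = Σₕ Wₕ²(1 − fₕ)sₕ²/nₕ with Wₕ = Nₕ/N, N = 4875.
Public: Wₕ = 0.42461538; term = 0.42461538²·(1 − 0.14927536)·238000/309 = 118.14054.
Nonprofit: Wₕ = 0.57538462; term = 0.57538462²·(1 − 0.13796791)·522000/387 = 384.94569.
Sum = 503.08623.

503.09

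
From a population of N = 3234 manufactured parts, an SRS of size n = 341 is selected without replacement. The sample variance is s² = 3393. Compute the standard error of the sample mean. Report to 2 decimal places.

2.98

Under SRS without replacement, Var(ȳ) = (1 − f)·s²/n with f = n/N = 341/3234 = 0.10544218.
Var(ȳ) = (1 − 0.10544218)·3393/341 = 0.89455782·9.9501466 = 8.9009815.
SE(ȳ) = √(8.9009815) = 2.98.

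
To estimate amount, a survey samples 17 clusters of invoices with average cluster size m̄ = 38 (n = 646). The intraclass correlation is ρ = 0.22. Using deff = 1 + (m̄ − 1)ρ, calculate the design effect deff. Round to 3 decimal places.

9.140

deff = 1 + (38 − 1)·0.22 = 1 + 8.14 = 9.14.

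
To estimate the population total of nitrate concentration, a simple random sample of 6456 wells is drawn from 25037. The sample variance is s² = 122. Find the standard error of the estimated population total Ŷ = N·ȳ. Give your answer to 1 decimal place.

Var(Ŷ) = N²·Var(ȳ) = N²·(1 − n/N)·s²/n.
f = 6456/25037 = 0.25785837; Var(ȳ) = 0.74214163·122/6456 = 0.014024362.
Var(Ŷ) = 25037² · 0.014024362 = 8.7911905 × 10^6.
SE(Ŷ) = √(8.7911905 × 10^6) = 2965.0.

2965.0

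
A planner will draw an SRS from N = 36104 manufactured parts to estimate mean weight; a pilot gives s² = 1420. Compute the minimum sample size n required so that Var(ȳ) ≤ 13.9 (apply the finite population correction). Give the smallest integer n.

102

Without fpc, n₀ = s²/D = 1420/13.9 = 102.1583.
With fpc, (1 − n/N)·s²/n ≤ D requires n ≥ n₀/(1 + n₀/N) = 102.1583/(1 + 102.1583/36104) = 101.8701.
Rounding up, n = 102.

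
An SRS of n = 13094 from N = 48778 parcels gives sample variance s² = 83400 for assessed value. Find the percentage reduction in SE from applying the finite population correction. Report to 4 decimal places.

f = n/N = 13094/48778 = 0.26844069.
SE_no-fpc = √(s²/n) = 2.5237531; SE_fpc = √((1−f)s²/n) = 2.1585973.
Ratio = √(1−f) = 0.85531240. Reduction = 100·(1 − 0.85531240) = 14.4688%.

14.4688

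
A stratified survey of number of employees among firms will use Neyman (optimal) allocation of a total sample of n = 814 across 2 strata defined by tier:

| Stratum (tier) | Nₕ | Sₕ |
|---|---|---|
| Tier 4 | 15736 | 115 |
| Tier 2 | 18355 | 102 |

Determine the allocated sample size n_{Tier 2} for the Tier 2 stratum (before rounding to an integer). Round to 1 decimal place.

413.9

Neyman allocation: nₕ = n·NₕSₕ / Σⱼ NⱼSⱼ.
Σ NⱼSⱼ = 15736·115 + 18355·102 = 3.68185 × 10^6.
n_{Tier 2} = 814·18355·102 / (3.68185 × 10^6) = 413.9.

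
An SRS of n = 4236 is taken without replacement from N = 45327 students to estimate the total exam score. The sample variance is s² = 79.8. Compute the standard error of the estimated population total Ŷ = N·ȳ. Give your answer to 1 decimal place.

Var(Ŷ) = N²·Var(ȳ) = N²·(1 − n/N)·s²/n.
f = 4236/45327 = 0.09345423; Var(ȳ) = 0.90654577·79.8/4236 = 0.017077987.
Var(Ŷ) = 45327² · 0.017077987 = 3.5087355 × 10^7.
SE(Ŷ) = √(3.5087355 × 10^7) = 5923.5.

5923.5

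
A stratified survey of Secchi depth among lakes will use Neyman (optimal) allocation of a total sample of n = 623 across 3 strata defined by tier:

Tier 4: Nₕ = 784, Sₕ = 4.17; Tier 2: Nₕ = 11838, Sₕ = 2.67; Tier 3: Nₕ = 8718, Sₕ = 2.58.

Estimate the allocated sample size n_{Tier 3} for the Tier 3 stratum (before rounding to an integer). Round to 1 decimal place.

244.3

Neyman allocation: nₕ = n·NₕSₕ / Σⱼ NⱼSⱼ.
Σ NⱼSⱼ = 784·4.17 + 11838·2.67 + 8718·2.58 = 57369.18.
n_{Tier 3} = 623·8718·2.58 / 57369.18 = 244.3.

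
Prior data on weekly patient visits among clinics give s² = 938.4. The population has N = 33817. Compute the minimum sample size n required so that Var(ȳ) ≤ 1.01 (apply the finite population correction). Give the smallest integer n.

905

Without fpc, n₀ = s²/D = 938.4/1.01 = 929.1089.
With fpc, (1 − n/N)·s²/n ≤ D requires n ≥ n₀/(1 + n₀/N) = 929.1089/(1 + 929.1089/33817) = 904.2646.
Rounding up, n = 905.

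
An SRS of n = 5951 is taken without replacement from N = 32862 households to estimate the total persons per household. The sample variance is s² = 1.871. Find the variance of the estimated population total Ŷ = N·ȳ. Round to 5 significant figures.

278040

Var(Ŷ) = N²·Var(ȳ) = N²·(1 − n/N)·s²/n.
f = 5951/32862 = 0.18109062; Var(ȳ) = 0.81890938·1.871/5951 = 2.5746588 × 10^-4.
Var(Ŷ) = 32862² · (2.5746588 × 10^-4) = 278040.25.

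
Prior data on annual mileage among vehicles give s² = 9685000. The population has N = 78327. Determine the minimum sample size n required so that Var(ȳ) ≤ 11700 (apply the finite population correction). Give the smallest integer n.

820

Without fpc, n₀ = s²/D = 9685000/11700 = 827.7778.
With fpc, (1 − n/N)·s²/n ≤ D requires n ≥ n₀/(1 + n₀/N) = 827.7778/(1 + 827.7778/78327) = 819.1211.
Rounding up, n = 820.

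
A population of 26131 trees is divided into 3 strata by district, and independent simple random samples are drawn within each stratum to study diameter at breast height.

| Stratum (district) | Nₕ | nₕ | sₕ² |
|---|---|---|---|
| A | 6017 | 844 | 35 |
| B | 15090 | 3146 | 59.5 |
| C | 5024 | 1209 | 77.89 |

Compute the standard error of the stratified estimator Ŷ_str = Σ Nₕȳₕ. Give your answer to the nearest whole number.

Var(Ŷ_str) = Σₕ Nₕ²(1 − fₕ)sₕ²/nₕ.
A: 6017²·(1 − 844/6017)·35/844 = 1.2907677 × 10^6.
B: 15090²·(1 − 3146/15090)·59.5/3146 = 3.4087667 × 10^6.
C: 5024²·(1 − 1209/5024)·77.89/1209 = 1.2348084 × 10^6.
Sum = 5.9343428 × 10^6.
SE = √(5.9343428 × 10^6) = 2436.

2436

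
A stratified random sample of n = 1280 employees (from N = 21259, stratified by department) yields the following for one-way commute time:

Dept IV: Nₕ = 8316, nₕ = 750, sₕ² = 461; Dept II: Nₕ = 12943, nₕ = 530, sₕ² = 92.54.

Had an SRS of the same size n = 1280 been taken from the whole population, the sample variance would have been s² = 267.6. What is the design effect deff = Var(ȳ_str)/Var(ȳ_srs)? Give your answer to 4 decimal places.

Var(ȳ_str) = Σ Wₕ²(1−fₕ)sₕ²/nₕ with Wₕ = Nₕ/21259:
  Dept IV: (8316/21259)²·(1−750/8316)·461/750 = 0.085572617
  Dept II: (12943/21259)²·(1−530/12943)·92.54/530 = 0.062069703
  → Var(ȳ_str) = 0.14764232.
Var(ȳ_srs) = (1 − 1280/21259)·267.6/1280 = 0.19647489.
deff = 0.14764232 / 0.19647489 = 0.7515.

0.7515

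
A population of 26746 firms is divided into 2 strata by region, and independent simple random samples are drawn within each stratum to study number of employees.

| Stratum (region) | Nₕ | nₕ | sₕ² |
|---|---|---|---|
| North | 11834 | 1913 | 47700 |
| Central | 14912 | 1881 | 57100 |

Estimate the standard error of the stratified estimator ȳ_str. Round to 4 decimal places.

Var(ȳ_str) = Σₕ Wₕ²(1 − fₕ)sₕ²/nₕ with Wₕ = Nₕ/N, N = 26746.
North: Wₕ = 0.44245869; term = 0.44245869²·(1 − 0.16165286)·47700/1913 = 4.0923497.
Central: Wₕ = 0.55754131; term = 0.55754131²·(1 − 0.12614002)·57100/1881 = 8.2459989.
Sum = 12.338349.
SE = √(12.338349) = 3.5126.

3.5126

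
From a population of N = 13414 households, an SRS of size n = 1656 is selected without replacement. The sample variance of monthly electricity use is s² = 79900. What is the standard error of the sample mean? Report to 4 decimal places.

6.5033

Under SRS without replacement, Var(ȳ) = (1 − f)·s²/n with f = n/N = 1656/13414 = 0.12345311.
Var(ȳ) = (1 − 0.12345311)·79900/1656 = 0.87654689·48.248792 = 42.292329.
SE(ȳ) = √(42.292329) = 6.5033.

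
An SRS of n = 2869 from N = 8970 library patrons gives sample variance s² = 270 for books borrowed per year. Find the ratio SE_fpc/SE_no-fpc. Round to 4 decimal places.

f = n/N = 2869/8970 = 0.31984392.
SE_no-fpc = √(s²/n) = 0.30677263; SE_fpc = √((1−f)s²/n) = 0.25300022.
Ratio = √(1−f) = 0.82471575.

0.8247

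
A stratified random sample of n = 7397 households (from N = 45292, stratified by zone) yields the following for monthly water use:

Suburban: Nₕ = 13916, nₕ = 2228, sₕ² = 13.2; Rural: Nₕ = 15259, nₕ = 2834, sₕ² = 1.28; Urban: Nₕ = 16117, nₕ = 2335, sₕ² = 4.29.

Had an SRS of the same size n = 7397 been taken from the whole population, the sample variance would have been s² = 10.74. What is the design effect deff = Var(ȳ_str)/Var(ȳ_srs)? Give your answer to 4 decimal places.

0.5848

Var(ȳ_str) = Σ Wₕ²(1−fₕ)sₕ²/nₕ with Wₕ = Nₕ/45292:
  Suburban: (13916/45292)²·(1−2228/13916)·13.2/2228 = 4.6975387 × 10^-4
  Rural: (15259/45292)²·(1−2834/15259)·1.28/2834 = 4.1743571 × 10^-5
  Urban: (16117/45292)²·(1−2335/16117)·4.29/2335 = 1.989408 × 10^-4
  → Var(ȳ_str) = 7.1043824 × 10^-4.
Var(ȳ_srs) = (1 − 7397/45292)·10.74/7397 = 0.001214812.
deff = (7.1043824 × 10^-4) / 0.001214812 = 0.5848.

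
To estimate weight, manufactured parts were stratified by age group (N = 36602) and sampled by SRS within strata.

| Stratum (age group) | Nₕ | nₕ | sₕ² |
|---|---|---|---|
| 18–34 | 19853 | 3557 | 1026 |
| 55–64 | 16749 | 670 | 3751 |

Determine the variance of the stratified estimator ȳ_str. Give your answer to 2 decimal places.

1.20

Var(ȳ_str) = Σₕ Wₕ²(1 − fₕ)sₕ²/nₕ with Wₕ = Nₕ/N, N = 36602.
18–34: Wₕ = 0.54240205; term = 0.54240205²·(1 − 0.17916688)·1026/3557 = 0.069656399.
55–64: Wₕ = 0.45759795; term = 0.45759795²·(1 − 0.04000239)·3751/670 = 1.1254094.
Sum = 1.1950658.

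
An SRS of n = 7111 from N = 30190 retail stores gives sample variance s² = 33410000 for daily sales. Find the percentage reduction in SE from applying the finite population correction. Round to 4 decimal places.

12.5667

f = n/N = 7111/30190 = 0.23554157.
SE_no-fpc = √(s²/n) = 68.544545; SE_fpc = √((1−f)s²/n) = 59.930767.
Ratio = √(1−f) = 0.87433313. Reduction = 100·(1 − 0.87433313) = 12.5667%.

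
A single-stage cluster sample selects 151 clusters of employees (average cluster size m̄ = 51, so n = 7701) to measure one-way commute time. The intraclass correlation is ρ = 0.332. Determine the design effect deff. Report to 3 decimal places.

17.600

deff = 1 + (51 − 1)·0.332 = 1 + 16.6 = 17.6.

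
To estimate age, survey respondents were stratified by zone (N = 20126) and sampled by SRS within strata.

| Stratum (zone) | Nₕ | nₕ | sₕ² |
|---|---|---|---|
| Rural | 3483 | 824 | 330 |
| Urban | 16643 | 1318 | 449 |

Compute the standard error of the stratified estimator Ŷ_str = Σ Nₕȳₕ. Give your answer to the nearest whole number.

9518

Var(Ŷ_str) = Σₕ Nₕ²(1 − fₕ)sₕ²/nₕ.
Rural: 3483²·(1 − 824/3483)·330/824 = 3.7090146 × 10^6.
Urban: 16643²·(1 − 1318/16643)·449/1318 = 8.6888646 × 10^7.
Sum = 9.0597661 × 10^7.
SE = √(9.0597661 × 10^7) = 9518.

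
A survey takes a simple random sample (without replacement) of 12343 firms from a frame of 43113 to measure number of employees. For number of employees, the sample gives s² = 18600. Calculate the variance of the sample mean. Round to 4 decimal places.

Under SRS without replacement, Var(ȳ) = (1 − f)·s²/n with f = n/N = 12343/43113 = 0.28629416.
Var(ȳ) = (1 − 0.28629416)·18600/12343 = 0.71370584·1.506927 = 1.0755026.

1.0755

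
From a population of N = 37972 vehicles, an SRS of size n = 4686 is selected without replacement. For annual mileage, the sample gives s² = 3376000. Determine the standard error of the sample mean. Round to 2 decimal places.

25.13

Under SRS without replacement, Var(ȳ) = (1 − f)·s²/n with f = n/N = 4686/37972 = 0.12340672.
Var(ȳ) = (1 − 0.12340672)·3376000/4686 = 0.87659328·720.44388 = 631.53626.
SE(ȳ) = √(631.53626) = 25.13.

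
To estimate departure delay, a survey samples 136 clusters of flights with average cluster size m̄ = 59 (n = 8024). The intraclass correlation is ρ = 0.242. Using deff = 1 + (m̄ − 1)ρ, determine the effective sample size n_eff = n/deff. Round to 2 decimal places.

533.65

deff = 1 + (59 − 1)·0.242 = 1 + 14.036 = 15.036.
n_eff = 8024 / 15.036 = 533.65.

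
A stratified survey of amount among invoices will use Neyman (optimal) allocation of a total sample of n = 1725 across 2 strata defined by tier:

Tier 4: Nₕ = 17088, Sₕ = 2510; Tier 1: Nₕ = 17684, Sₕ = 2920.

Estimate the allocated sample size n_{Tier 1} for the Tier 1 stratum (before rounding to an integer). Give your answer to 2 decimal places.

942.30

Neyman allocation: nₕ = n·NₕSₕ / Σⱼ NⱼSⱼ.
Σ NⱼSⱼ = 17088·2510 + 17684·2920 = 9.452816 × 10^7.
n_{Tier 1} = 1725·17684·2920 / (9.452816 × 10^7) = 942.30.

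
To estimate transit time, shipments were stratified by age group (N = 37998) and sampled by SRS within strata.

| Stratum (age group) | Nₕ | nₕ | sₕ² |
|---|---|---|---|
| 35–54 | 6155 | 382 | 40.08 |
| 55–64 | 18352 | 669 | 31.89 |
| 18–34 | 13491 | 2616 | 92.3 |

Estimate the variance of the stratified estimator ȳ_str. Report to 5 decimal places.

0.01688

Var(ȳ_str) = Σₕ Wₕ²(1 − fₕ)sₕ²/nₕ with Wₕ = Nₕ/N, N = 37998.
35–54: Wₕ = 0.16198221; term = 0.16198221²·(1 − 0.06206336)·40.08/382 = 0.0025820966.
55–64: Wₕ = 0.48297279; term = 0.48297279²·(1 − 0.03645379)·31.89/669 = 0.010713868.
18–34: Wₕ = 0.35504500; term = 0.35504500²·(1 − 0.19390705)·92.3/2616 = 0.0035852207.
Sum = 0.016881185.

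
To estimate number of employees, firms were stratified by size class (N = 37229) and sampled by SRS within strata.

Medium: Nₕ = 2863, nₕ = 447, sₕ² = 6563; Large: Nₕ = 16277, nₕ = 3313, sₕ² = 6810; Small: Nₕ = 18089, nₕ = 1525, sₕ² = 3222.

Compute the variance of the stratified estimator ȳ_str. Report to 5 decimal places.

0.84297

Var(ȳ_str) = Σₕ Wₕ²(1 − fₕ)sₕ²/nₕ with Wₕ = Nₕ/N, N = 37229.
Medium: Wₕ = 0.07690241; term = 0.07690241²·(1 − 0.15612993)·6563/447 = 0.073274087.
Large: Wₕ = 0.43721293; term = 0.43721293²·(1 − 0.20353874)·6810/3313 = 0.31295098.
Small: Wₕ = 0.48588466; term = 0.48588466²·(1 − 0.08430538)·3222/1525 = 0.45674387.
Sum = 0.84296894.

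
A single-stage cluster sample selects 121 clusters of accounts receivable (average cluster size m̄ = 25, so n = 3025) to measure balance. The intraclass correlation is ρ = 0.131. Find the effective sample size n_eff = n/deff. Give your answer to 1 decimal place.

730.0

deff = 1 + (25 − 1)·0.131 = 1 + 3.144 = 4.144.
n_eff = 3025 / 4.144 = 730.0.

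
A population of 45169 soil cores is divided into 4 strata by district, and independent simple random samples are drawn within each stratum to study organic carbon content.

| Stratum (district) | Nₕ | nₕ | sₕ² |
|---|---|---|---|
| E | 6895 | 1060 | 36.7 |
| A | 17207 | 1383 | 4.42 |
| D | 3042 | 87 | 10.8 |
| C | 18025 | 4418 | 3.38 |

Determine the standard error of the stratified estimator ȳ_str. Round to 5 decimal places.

0.04181

Var(ȳ_str) = Σₕ Wₕ²(1 − fₕ)sₕ²/nₕ with Wₕ = Nₕ/N, N = 45169.
E: Wₕ = 0.15264894; term = 0.15264894²·(1 − 0.15373459)·36.7/1060 = 6.8273848 × 10^-4.
A: Wₕ = 0.38094711; term = 0.38094711²·(1 − 0.08037427)·4.42/1383 = 4.2652115 × 10^-4.
D: Wₕ = 0.06734707; term = 0.06734707²·(1 − 0.02859961)·10.8/87 = 5.4694071 × 10^-4.
C: Wₕ = 0.39905688; term = 0.39905688²·(1 − 0.24510402)·3.38/4418 = 9.197032 × 10^-5.
Sum = 0.0017481707.
SE = √(0.0017481707) = 0.04181.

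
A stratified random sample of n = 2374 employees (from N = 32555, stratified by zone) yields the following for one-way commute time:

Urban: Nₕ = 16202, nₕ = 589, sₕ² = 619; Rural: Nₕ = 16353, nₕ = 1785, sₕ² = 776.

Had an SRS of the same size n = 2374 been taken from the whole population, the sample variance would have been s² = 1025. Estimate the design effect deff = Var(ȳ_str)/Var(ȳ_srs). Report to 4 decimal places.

0.8708

Var(ȳ_str) = Σ Wₕ²(1−fₕ)sₕ²/nₕ with Wₕ = Nₕ/32555:
  Urban: (16202/32555)²·(1−589/16202)·619/589 = 0.25083893
  Rural: (16353/32555)²·(1−1785/16353)·776/1785 = 0.097720453
  → Var(ȳ_str) = 0.34855938.
Var(ȳ_srs) = (1 − 2374/32555)·1025/2374 = 0.40027556.
deff = 0.34855938 / 0.40027556 = 0.8708.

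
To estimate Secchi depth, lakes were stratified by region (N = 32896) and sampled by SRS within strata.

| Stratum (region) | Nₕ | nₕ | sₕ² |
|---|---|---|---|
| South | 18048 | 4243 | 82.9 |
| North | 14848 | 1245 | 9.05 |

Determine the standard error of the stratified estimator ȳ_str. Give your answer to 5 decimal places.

0.07652

Var(ȳ_str) = Σₕ Wₕ²(1 − fₕ)sₕ²/nₕ with Wₕ = Nₕ/N, N = 32896.
South: Wₕ = 0.54863813; term = 0.54863813²·(1 − 0.23509530)·82.9/4243 = 0.0044984283.
North: Wₕ = 0.45136187; term = 0.45136187²·(1 − 0.08384968)·9.05/1245 = 0.0013567371.
Sum = 0.0058551654.
SE = √(0.0058551654) = 0.07652.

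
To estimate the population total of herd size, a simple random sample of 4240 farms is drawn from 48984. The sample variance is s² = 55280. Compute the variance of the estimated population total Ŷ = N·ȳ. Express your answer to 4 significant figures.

2.858 × 10^10

Var(Ŷ) = N²·Var(ȳ) = N²·(1 − n/N)·s²/n.
f = 4240/48984 = 0.08655888; Var(ȳ) = 0.91344112·55280/4240 = 11.909204.
Var(Ŷ) = 48984² · 11.909204 = 2.8575328 × 10^10.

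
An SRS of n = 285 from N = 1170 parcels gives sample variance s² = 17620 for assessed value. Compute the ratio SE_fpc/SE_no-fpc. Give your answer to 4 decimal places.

f = n/N = 285/1170 = 0.24358974.
SE_no-fpc = √(s²/n) = 7.8628596; SE_fpc = √((1−f)s²/n) = 6.8384744.
Ratio = √(1−f) = 0.86971849.

0.8697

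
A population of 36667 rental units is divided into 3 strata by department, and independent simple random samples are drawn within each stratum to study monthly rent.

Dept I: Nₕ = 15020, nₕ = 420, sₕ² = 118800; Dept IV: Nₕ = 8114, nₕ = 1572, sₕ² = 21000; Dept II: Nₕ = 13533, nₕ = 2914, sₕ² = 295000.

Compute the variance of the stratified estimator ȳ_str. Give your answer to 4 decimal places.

57.4841

Var(ȳ_str) = Σₕ Wₕ²(1 − fₕ)sₕ²/nₕ with Wₕ = Nₕ/N, N = 36667.
Dept I: Wₕ = 0.40963264; term = 0.40963264²·(1 − 0.02796272)·118800/420 = 46.13592.
Dept IV: Wₕ = 0.22128890; term = 0.22128890²·(1 − 0.19373922)·21000/1572 = 0.527426.
Dept II: Wₕ = 0.36907846; term = 0.36907846²·(1 − 0.21532550)·295000/2914 = 10.820801.
Sum = 57.484147.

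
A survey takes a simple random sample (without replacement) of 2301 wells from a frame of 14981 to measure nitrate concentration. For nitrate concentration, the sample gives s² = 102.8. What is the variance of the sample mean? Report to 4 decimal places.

Under SRS without replacement, Var(ȳ) = (1 − f)·s²/n with f = n/N = 2301/14981 = 0.15359455.
Var(ȳ) = (1 − 0.15359455)·102.8/2301 = 0.84640545·0.044676228 = 0.037814202.

0.0378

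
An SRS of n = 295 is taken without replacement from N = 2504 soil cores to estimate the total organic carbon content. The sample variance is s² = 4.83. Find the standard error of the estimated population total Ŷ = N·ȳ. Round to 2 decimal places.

Var(Ŷ) = N²·Var(ȳ) = N²·(1 − n/N)·s²/n.
f = 295/2504 = 0.11781150; Var(ȳ) = 0.88218850·4.83/295 = 0.014443968.
Var(Ŷ) = 2504² · 0.014443968 = 90563.91.
SE(Ŷ) = √(90563.91) = 300.94.

300.94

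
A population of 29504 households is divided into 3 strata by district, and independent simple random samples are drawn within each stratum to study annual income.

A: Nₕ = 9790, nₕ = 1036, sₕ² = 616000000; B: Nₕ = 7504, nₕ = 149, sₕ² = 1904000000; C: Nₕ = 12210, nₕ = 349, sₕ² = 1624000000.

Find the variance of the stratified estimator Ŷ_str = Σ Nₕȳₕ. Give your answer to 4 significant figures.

1.430 × 10^15

Var(Ŷ_str) = Σₕ Nₕ²(1 − fₕ)sₕ²/nₕ.
A: 9790²·(1 − 1036/9790)·616000000/1036 = 5.0957744 × 10^13.
B: 7504²·(1 − 149/7504)·1904000000/149 = 7.0527125 × 10^14.
C: 12210²·(1 − 349/12210)·1624000000/349 = 6.7390328 × 10^14.
Sum = 1.4301323 × 10^15.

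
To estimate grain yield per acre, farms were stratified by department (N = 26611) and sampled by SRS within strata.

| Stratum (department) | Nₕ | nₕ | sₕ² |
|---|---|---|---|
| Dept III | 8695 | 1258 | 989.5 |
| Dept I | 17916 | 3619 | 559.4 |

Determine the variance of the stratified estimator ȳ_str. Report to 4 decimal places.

Var(ȳ_str) = Σₕ Wₕ²(1 − fₕ)sₕ²/nₕ with Wₕ = Nₕ/N, N = 26611.
Dept III: Wₕ = 0.32674458; term = 0.32674458²·(1 − 0.14468085)·989.5/1258 = 0.071825744.
Dept I: Wₕ = 0.67325542; term = 0.67325542²·(1 − 0.20199821)·559.4/3619 = 0.055911026.
Sum = 0.12773677.

0.1277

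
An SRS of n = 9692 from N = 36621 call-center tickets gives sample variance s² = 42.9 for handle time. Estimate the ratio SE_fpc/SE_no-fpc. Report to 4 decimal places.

0.8575

f = n/N = 9692/36621 = 0.26465689.
SE_no-fpc = √(s²/n) = 0.066530677; SE_fpc = √((1−f)s²/n) = 0.057051485.
Ratio = √(1−f) = 0.85752149.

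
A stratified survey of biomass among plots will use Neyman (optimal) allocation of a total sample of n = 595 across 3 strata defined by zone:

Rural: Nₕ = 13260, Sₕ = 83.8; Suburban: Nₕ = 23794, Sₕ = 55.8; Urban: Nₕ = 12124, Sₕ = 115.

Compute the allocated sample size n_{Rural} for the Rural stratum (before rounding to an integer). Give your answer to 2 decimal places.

Neyman allocation: nₕ = n·NₕSₕ / Σⱼ NⱼSⱼ.
Σ NⱼSⱼ = 13260·83.8 + 23794·55.8 + 12124·115 = 3.8331532 × 10^6.
n_{Rural} = 595·13260·83.8 / (3.8331532 × 10^6) = 172.48.

172.48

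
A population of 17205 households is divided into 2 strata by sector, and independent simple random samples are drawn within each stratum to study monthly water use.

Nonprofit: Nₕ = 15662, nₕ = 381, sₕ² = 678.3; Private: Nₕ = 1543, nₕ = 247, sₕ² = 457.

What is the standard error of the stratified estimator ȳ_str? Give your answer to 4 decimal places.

1.2050

Var(ȳ_str) = Σₕ Wₕ²(1 − fₕ)sₕ²/nₕ with Wₕ = Nₕ/N, N = 17205.
Nonprofit: Wₕ = 0.91031677; term = 0.91031677²·(1 − 0.02432640)·678.3/381 = 1.4394165.
Private: Wₕ = 0.08968323; term = 0.08968323²·(1 − 0.16007777)·457/247 = 0.01249916.
Sum = 1.4519157.
SE = √(1.4519157) = 1.2050.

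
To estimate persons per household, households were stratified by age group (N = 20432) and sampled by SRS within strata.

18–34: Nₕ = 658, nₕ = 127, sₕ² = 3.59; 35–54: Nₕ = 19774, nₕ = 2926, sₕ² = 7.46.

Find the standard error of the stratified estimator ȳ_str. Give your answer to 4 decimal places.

Var(ȳ_str) = Σₕ Wₕ²(1 − fₕ)sₕ²/nₕ with Wₕ = Nₕ/N, N = 20432.
18–34: Wₕ = 0.03220439; term = 0.03220439²·(1 − 0.19300912)·3.59/127 = 2.3658619 × 10^-5.
35–54: Wₕ = 0.96779561; term = 0.96779561²·(1 − 0.14797208)·7.46/2926 = 0.0020346309.
Sum = 0.0020582895.
SE = √(0.0020582895) = 0.0454.

0.0454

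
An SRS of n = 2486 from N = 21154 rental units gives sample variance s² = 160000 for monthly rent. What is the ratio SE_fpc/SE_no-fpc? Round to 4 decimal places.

0.9394

f = n/N = 2486/21154 = 0.11751915.
SE_no-fpc = √(s²/n) = 8.0224945; SE_fpc = √((1−f)s²/n) = 7.5363676.
Ratio = √(1−f) = 0.93940452.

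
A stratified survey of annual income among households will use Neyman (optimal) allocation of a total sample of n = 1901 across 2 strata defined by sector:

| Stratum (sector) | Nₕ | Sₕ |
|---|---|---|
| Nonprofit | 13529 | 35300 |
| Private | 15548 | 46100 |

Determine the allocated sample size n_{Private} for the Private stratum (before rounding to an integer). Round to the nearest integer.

1141

Neyman allocation: nₕ = n·NₕSₕ / Σⱼ NⱼSⱼ.
Σ NⱼSⱼ = 13529·35300 + 15548·46100 = 1.1943365 × 10^9.
n_{Private} = 1901·15548·46100 / (1.1943365 × 10^9) = 1141.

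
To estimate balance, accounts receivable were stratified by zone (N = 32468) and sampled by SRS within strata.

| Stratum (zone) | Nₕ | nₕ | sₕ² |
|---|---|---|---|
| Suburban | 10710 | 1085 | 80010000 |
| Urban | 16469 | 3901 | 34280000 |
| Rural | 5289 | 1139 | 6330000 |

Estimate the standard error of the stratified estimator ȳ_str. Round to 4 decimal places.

Var(ȳ_str) = Σₕ Wₕ²(1 − fₕ)sₕ²/nₕ with Wₕ = Nₕ/N, N = 32468.
Suburban: Wₕ = 0.32986325; term = 0.32986325²·(1 − 0.10130719)·80010000/1085 = 7210.9696.
Urban: Wₕ = 0.50723790; term = 0.50723790²·(1 − 0.23686927)·34280000/3901 = 1725.3897.
Rural: Wₕ = 0.16289885; term = 0.16289885²·(1 − 0.21535262)·6330000/1139 = 115.71524.
Sum = 9052.0745.
SE = √(9052.0745) = 95.1424.

95.1424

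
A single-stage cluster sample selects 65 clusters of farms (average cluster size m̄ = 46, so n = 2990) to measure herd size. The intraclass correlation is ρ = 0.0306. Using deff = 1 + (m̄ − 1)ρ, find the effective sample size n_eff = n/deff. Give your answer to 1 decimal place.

deff = 1 + (46 − 1)·0.0306 = 1 + 1.377 = 2.377.
n_eff = 2990 / 2.377 = 1257.9.

1257.9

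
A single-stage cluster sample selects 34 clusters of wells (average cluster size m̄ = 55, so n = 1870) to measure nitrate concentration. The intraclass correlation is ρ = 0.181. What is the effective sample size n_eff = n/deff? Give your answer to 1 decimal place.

173.6

deff = 1 + (55 − 1)·0.181 = 1 + 9.774 = 10.774.
n_eff = 1870 / 10.774 = 173.6.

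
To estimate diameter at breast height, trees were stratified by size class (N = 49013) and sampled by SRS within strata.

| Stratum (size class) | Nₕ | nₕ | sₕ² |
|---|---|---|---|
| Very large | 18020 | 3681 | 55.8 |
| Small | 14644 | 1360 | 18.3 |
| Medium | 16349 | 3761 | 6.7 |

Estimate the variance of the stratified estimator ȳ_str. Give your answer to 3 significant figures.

Var(ȳ_str) = Σₕ Wₕ²(1 − fₕ)sₕ²/nₕ with Wₕ = Nₕ/N, N = 49013.
Very large: Wₕ = 0.36765756; term = 0.36765756²·(1 − 0.20427303)·55.8/3681 = 0.001630495.
Small: Wₕ = 0.29877788; term = 0.29877788²·(1 − 0.09287080)·18.3/1360 = 0.0010896279.
Medium: Wₕ = 0.33356456; term = 0.33356456²·(1 − 0.23004465)·6.7/3761 = 1.5261486 × 10^-4.
Sum = 0.0028727378.

0.00287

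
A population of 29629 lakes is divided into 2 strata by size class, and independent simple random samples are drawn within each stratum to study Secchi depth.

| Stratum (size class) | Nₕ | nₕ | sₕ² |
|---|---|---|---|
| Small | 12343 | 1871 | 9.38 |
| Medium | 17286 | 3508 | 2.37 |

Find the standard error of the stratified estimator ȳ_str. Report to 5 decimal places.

0.03036

Var(ȳ_str) = Σₕ Wₕ²(1 − fₕ)sₕ²/nₕ with Wₕ = Nₕ/N, N = 29629.
Small: Wₕ = 0.41658510; term = 0.41658510²·(1 − 0.15158389)·9.38/1871 = 7.3815136 × 10^-4.
Medium: Wₕ = 0.58341490; term = 0.58341490²·(1 − 0.20293879)·2.37/3508 = 1.832886 × 10^-4.
Sum = 9.2143996 × 10^-4.
SE = √(9.2143996 × 10^-4) = 0.03036.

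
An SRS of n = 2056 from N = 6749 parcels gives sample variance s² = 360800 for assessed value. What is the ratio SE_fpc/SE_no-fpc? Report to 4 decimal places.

f = n/N = 2056/6749 = 0.30463772.
SE_no-fpc = √(s²/n) = 13.247127; SE_fpc = √((1−f)s²/n) = 11.046566.
Ratio = √(1−f) = 0.83388385.

0.8339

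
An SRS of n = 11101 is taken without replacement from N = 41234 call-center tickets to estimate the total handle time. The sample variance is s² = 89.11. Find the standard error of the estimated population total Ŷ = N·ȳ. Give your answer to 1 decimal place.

Var(Ŷ) = N²·Var(ȳ) = N²·(1 − n/N)·s²/n.
f = 11101/41234 = 0.26921958; Var(ȳ) = 0.73078042·89.11/11101 = 0.0058661241.
Var(Ŷ) = 41234² · 0.0058661241 = 9.973835 × 10^6.
SE(Ŷ) = √(9.973835 × 10^6) = 3158.1.

3158.1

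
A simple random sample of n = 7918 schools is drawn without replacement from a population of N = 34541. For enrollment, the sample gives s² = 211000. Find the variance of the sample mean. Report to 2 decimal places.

Under SRS without replacement, Var(ȳ) = (1 − f)·s²/n with f = n/N = 7918/34541 = 0.22923482.
Var(ȳ) = (1 − 0.22923482)·211000/7918 = 0.77076518·26.648143 = 20.539461.

20.54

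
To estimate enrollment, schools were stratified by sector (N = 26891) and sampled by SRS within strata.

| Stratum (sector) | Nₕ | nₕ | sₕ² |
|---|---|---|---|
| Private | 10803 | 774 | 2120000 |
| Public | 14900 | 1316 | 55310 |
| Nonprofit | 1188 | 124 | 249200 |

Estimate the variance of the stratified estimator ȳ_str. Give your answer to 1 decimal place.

Var(ȳ_str) = Σₕ Wₕ²(1 − fₕ)sₕ²/nₕ with Wₕ = Nₕ/N, N = 26891.
Private: Wₕ = 0.40173292; term = 0.40173292²·(1 − 0.07164676)·2120000/774 = 410.37699.
Public: Wₕ = 0.55408873; term = 0.55408873²·(1 − 0.08832215)·55310/1316 = 11.763805.
Nonprofit: Wₕ = 0.04417835; term = 0.04417835²·(1 − 0.10437710)·249200/124 = 3.5129383.
Sum = 425.65373.

425.7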